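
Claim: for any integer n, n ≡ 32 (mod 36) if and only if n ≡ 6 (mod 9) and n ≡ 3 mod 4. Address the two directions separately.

Neither direction holds.

(→) This fails: n = 32 gives 32 ≡ 32 (mod 36) but 32 ≡ 5 (mod 9), so the conjunction on the right does not hold.

(←) This fails: n = 15 satisfies both congruences on the right (15 ≡ 6 mod 9 and 15 ≡ 3 mod 4) yet 15 ≡ 15 (mod 36), not 32.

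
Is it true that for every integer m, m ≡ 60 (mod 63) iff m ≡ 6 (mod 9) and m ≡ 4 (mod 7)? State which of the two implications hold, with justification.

Both directions hold.

(⟹) Suppose m ≡ 60 (mod 63); write m = 63j + 60. Since 9 ∣ 63, reducing mod 9 gives m ≡ 60 ≡ 6 (mod 9); since 7 ∣ 63, reducing mod 7 gives m ≡ 60 ≡ 4 (mod 7).

(⟸) Conversely, if m ≡ 6 (mod 9) and m ≡ 4 (mod 7), then by the Chinese remainder theorem m ≡ 60 (mod 63). This is exactly m ≡ 60 (mod 63).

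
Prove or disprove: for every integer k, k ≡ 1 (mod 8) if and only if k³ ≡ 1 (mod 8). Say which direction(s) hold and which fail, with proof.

Forward direction. Suppose k ≡ 1 (mod 8). Write k = 8j + 1. Then (8j + 1)³ = 512j³ + 192j² + 24j + 1 = 8(64j³ + 24j² + 3j) + 1, so k³ ≡ 1 (mod 8).

Converse. Suppose k³ ≡ 1 (mod 8). The only residue r in {0, …, 7} with r³ ≡ 1 (mod 8) is r = 1, so k ≡ 1 (mod 8).

Both implications hold.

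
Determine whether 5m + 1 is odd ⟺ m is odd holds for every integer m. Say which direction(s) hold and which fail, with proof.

(⇒) This fails: m = 2 gives 5m + 1 = 11, which is odd, but 2 is even, not odd.

(⇐) This also fails: m = 3 is odd, but 5m + 1 = 16 is even, not odd.

Neither direction holds.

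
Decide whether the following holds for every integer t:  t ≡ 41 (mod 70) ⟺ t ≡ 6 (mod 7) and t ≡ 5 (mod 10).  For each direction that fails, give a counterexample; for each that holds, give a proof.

Neither implication holds.

[⇒] This fails: t = 41 gives 41 ≡ 41 (mod 70) but 41 ≡ 1 (mod 10), so the conjunction on the right does not hold.

[⇐] This fails: t = 55 satisfies both congruences on the right (55 ≡ 6 mod 7 and 55 ≡ 5 mod 10) yet 55 ≡ 55 (mod 70), not 41.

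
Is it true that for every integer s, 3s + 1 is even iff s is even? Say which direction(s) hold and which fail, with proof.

Both directions fail.

(→) This fails: s = 7 gives 3s + 1 = 22, which is even, but 7 is odd, not even.

(←) This also fails: s = 4 is even, but 3s + 1 = 13 is odd, not even.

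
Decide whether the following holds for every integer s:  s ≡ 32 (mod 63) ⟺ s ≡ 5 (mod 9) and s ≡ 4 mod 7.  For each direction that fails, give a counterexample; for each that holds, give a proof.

(→) Suppose s ≡ 32 (mod 63); write s = 63j + 32. Since 9 ∣ 63, reducing mod 9 gives s ≡ 32 ≡ 5 (mod 9); since 7 ∣ 63, reducing mod 7 gives s ≡ 32 ≡ 4 (mod 7).

(←) Conversely, if s ≡ 5 (mod 9) and s ≡ 4 (mod 7), then by the Chinese remainder theorem s ≡ 32 (mod 63). This is exactly s ≡ 32 (mod 63).

Both directions hold.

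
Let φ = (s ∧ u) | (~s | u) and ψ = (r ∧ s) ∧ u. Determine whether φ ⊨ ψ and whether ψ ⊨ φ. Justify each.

(⇒) fails; (⇐) holds.

(⟹) This fails. Under r = F, u = F, s = F, the left side is true but the right side is false.

(⟸) Assume the antecedent. If r is true, the antecedent forces (r = T, u = T, s = T), and (s ∧ u) | (~s | u) holds there. If r is false, the antecedent cannot hold. Either way (s ∧ u) | (~s | u) holds.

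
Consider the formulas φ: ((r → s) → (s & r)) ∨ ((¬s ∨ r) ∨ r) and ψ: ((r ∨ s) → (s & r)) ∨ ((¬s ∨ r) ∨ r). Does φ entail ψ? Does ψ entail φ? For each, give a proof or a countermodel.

The biconditional holds.

(⟹) Assume the antecedent. If r is true, the consequent reduces to true regardless of the other variables. If r is false, the antecedent forces (r = F, s = F), and the consequent holds there. Either way the consequent holds.

(⟸) Assume the antecedent. If r is true, the consequent reduces to true regardless of the other variables. If r is false, the antecedent forces (r = F, s = F), and the consequent holds there. Either way the consequent holds.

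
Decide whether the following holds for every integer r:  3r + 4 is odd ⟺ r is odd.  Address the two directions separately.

Equivalent; both directions hold.

Forward direction. Suppose 3r + 4 is odd. Since 3 is odd, 3r and r have the same parity, so 3r + 4 ≡ r + 4 (mod 2). As 4 is even, 3r + 4 is odd exactly when r is odd. Thus r is odd.

Converse. Suppose r is odd; write r = 2j + 1. Then 3r + 4 = 3·(2j + 1) + 4 = 2·3j + 7, which is odd.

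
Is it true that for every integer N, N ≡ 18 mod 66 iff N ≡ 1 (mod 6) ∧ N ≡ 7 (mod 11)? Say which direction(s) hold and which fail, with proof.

Neither implication holds.

(⟹) This fails: N = 18 gives 18 ≡ 18 (mod 66) but 18 ≡ 0 (mod 6), so the conjunction on the right does not hold.

(⟸) This fails: N = 7 satisfies both congruences on the right (7 ≡ 1 mod 6 and 7 ≡ 7 mod 11) yet 7 ≡ 7 (mod 66), not 18.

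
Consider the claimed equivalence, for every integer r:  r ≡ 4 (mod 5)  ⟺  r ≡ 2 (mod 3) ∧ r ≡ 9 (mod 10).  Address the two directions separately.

(⟹) This fails: r = 4 gives 4 ≡ 4 (mod 5) but 4 ≡ 1 (mod 3), so the conjunction on the right does not hold.

(⟸) Conversely, if r ≡ 2 (mod 3) and r ≡ 9 (mod 10), then by the Chinese remainder theorem r ≡ 29 (mod 30). Since 29 ≡ 4 (mod 5) and 5 ∣ 30, we get r ≡ 4 (mod 5).

Only the reverse direction holds.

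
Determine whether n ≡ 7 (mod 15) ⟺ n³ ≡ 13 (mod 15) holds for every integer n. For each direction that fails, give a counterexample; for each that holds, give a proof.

Both implications hold.

(⇒) Suppose n ≡ 7 (mod 15). Write n = 15j + 7. Then (15j + 7)³ = 3375j³ + 4725j² + 2205j + 343 = 15(225j³ + 315j² + 147j + 22) + 13, so n³ ≡ 13 (mod 15).

(⇐) Conversely, suppose n³ ≡ 13 (mod 15). The only residue r in {0, …, 14} with r³ ≡ 13 (mod 15) is r = 7, so n ≡ 7 (mod 15).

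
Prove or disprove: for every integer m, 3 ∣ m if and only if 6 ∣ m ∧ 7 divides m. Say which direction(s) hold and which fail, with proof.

(←) Suppose 6 ∣ m and 7 ∣ m. Any common multiple of 6 and 7 is a multiple of their lcm; here gcd(6, 7) = 1, so lcm(6, 7) = 6·7 = 42, so 42 ∣ m. Since 3 ∣ 42, it follows that 3 ∣ m.

(→) This fails: take m = 3. Certainly 3 ∣ 3, but 6 ∤ 3.

Only the converse holds.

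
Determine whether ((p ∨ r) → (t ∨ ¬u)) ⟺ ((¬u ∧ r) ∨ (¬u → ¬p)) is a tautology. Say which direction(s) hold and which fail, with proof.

(⇒) fails and (⇐) fails.

(→) This fails. Under r = F, p = T, u = F, t = F, the left side is true but the right side is false.

(←) This fails. Under r = T, p = F, u = T, t = F, the left side is false but the right side is true.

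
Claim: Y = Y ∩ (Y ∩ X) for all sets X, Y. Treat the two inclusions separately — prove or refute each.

The sets are not equal: only the reverse inclusion holds.

Forward inclusion. This inclusion fails. Take X = ∅, Y = {1}; then 1 ∈ Y but 1 ∉ Y ∩ (Y ∩ X).

Reverse inclusion. Let x ∈ Y ∩ (Y ∩ X). Then x ∈ X ∩ Y, from which x ∈ Y.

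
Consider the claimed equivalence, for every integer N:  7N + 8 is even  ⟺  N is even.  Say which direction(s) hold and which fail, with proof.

[⇒] Suppose 7N + 8 is even. Since 7 is odd, 7N and N have the same parity, so 7N + 8 ≡ N + 8 (mod 2). As 8 is even, 7N + 8 is even exactly when N is even. Thus N is even.

[⇐] Conversely, suppose N is even; write N = 2j. Then 7N + 8 = 7·(2j) + 8 = 2·7j + 8, which is even.

Both directions hold; the statement is true.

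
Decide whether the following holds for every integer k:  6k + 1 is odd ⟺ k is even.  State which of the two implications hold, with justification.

(⇒) fails; (⇐) holds.

(⟹) This fails: take k = 7. Then 6k + 1 = 43, which is odd, yet k = 7 is odd, not even.

(⟸) Suppose k is even. Since 6 is even, 6k is even for every k, so 6k + 1 has the same parity as 1, which is odd. Hence 6k + 1 is odd.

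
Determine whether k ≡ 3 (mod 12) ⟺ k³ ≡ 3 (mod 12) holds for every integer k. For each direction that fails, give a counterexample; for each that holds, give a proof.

(⇐) Suppose k³ ≡ 3 (mod 12). The only residue r in {0, …, 11} with r³ ≡ 3 (mod 12) is r = 3, so k ≡ 3 (mod 12).

(⇒) Suppose k ≡ 3 (mod 12). Write k = 12j + 3. Then (12j + 3)³ = 1728j³ + 1296j² + 324j + 27 = 12(144j³ + 108j² + 27j + 2) + 3, so k³ ≡ 3 (mod 12).

The biconditional holds.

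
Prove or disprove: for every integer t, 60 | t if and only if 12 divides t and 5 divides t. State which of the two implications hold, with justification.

Both directions hold.

[⇐] Suppose 12 ∣ t and 5 ∣ t. Any common multiple of 12 and 5 is a multiple of their lcm; here gcd(12, 5) = 1, so lcm(12, 5) = 12·5 = 60, so 60 ∣ t.

[⇒] If 60 ∣ t, write t = 60q. Since 60 = 5·12, t = 12·(5q), so 12 ∣ t; and since 60 = 12·5, t = 5·(12q), so 5 ∣ t.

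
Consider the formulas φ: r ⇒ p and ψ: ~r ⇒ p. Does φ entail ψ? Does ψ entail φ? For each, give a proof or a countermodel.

(→) This fails. Under p = F, r = F, the left side is true but the right side is false.

(←) This fails. Under p = F, r = T, the left side is false but the right side is true.

Neither implication holds.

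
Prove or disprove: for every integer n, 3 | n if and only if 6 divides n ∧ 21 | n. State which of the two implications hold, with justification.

The forward direction fails; the converse holds.

[⇒] This fails: take n = 3. Certainly 3 ∣ 3, but 6 ∤ 3.

[⇐] Suppose 6 ∣ n and 21 ∣ n. Any common multiple of 6 and 21 is a multiple of their lcm; here lcm(6, 21) = 6·21/gcd(6, 21) = 126/3 = 42, so 42 ∣ n. Since 3 ∣ 42, it follows that 3 ∣ n.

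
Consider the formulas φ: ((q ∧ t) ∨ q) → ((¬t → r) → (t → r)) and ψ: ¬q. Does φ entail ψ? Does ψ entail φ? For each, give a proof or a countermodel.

(⇒) fails; (⇐) holds.

Forward direction. This fails. Under t = F, r = F, q = T, the left side is true but the right side is false.

Converse. Assume the antecedent. If t is true, the antecedent forces (t = T, r = F, q = F) or (t = T, r = T, q = F), and the consequent holds there. If t is false, the consequent reduces to true regardless of the other variables. Either way the consequent holds.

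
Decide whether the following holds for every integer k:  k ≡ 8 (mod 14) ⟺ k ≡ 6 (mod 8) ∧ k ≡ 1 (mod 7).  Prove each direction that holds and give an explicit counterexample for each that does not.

Not equivalent: only (⇐) holds.

(⇒) This fails: k = 8 gives 8 ≡ 8 (mod 14) but 8 ≡ 0 (mod 8), so the conjunction on the right does not hold.

(⇐) Conversely, if k ≡ 6 (mod 8) and k ≡ 1 (mod 7), then by the Chinese remainder theorem k ≡ 22 (mod 56). Since 22 ≡ 8 (mod 14) and 14 ∣ 56, we get k ≡ 8 (mod 14).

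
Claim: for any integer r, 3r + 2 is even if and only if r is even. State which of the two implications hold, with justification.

[⇒] Suppose 3r + 2 is even. Since 3 is odd, 3r and r have the same parity, so 3r + 2 ≡ r + 2 (mod 2). As 2 is even, 3r + 2 is even exactly when r is even. Thus r is even.

[⇐] Conversely, suppose r is even; write r = 2j. Then 3r + 2 = 3·(2j) + 2 = 2·3j + 2, which is even.

Both directions hold; the statement is true.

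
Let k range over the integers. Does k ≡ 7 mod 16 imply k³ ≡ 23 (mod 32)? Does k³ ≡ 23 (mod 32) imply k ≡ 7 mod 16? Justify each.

(⟹) This fails: take k = 23. Then 23 ≡ 7 (mod 16), but 23³ = 12167 ≡ 7 (mod 32), not 23.

(⟸) Conversely, the residues r modulo 32 with r³ ≡ 23 (mod 32) are exactly {7}, and each is ≡ 7 (mod 16).

The forward direction fails; the converse holds.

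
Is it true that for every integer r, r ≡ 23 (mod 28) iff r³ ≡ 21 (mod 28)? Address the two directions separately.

Both directions fail.

(⇒) This fails: take r = 23. Then 23 ≡ 23 (mod 28), but 23³ = 12167 ≡ 15 (mod 28), not 21.

(⇐) This fails: take r = 21. Then 21³ = 9261 ≡ 21 (mod 28), yet 21 ≡ 21 (mod 28), not 23.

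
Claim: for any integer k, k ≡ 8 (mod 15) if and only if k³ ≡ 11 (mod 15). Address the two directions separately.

(⟹) This fails: take k = 8. Then 8 ≡ 8 (mod 15), but 8³ = 512 ≡ 2 (mod 15), not 11.

(⟸) This fails: take k = 11. Then 11³ = 1331 ≡ 11 (mod 15), yet 11 ≡ 11 (mod 15), not 8.

(⇒) fails and (⇐) fails.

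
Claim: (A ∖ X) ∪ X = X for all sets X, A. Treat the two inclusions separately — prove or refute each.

(⊆) fails; (⊇) holds.

Forward inclusion. This inclusion fails. Take X = ∅, A = {1}; then 1 ∈ (A ∖ X) ∪ X but 1 ∉ X.

Reverse inclusion. Let x ∈ X. Then either x ∈ X and x ∉ A; or x ∈ X ∩ A. In each case x ∈ (A ∖ X) ∪ X, so X ⊆ (A ∖ X) ∪ X.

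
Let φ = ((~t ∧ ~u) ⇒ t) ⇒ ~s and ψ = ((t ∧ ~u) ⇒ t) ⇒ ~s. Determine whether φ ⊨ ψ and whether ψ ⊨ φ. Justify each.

Converse. Assume the antecedent. If s is true, the antecedent cannot hold. If s is false, ((~t ∧ ~u) ⇒ t) ⇒ ~s reduces to true regardless of the other variables. Either way ((~t ∧ ~u) ⇒ t) ⇒ ~s holds.

Forward direction. This fails. Under s = T, u = F, t = F, the left side is true but the right side is false.

Not equivalent: only (⇐) holds.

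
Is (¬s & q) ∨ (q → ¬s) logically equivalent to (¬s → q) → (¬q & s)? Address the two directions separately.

Only the reverse direction holds.

(→) This fails. Under s = F, q = T, the left side is true but the right side is false.

(←) Assume the antecedent. If s is true, the antecedent forces (s = T, q = F), and (¬s & q) ∨ (q → ¬s) holds there. If s is false, (¬s & q) ∨ (q → ¬s) reduces to true regardless of the other variables. Either way (¬s & q) ∨ (q → ¬s) holds.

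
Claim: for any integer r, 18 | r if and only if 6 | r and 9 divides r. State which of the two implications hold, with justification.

(⇒) If 18 ∣ r, write r = 18q. Since 18 = 3·6, r = 6·(3q), so 6 ∣ r; and since 18 = 2·9, r = 9·(2q), so 9 ∣ r.

(⇐) Suppose 6 ∣ r and 9 ∣ r. Any common multiple of 6 and 9 is a multiple of their lcm; here lcm(6, 9) = 6·9/gcd(6, 9) = 54/3 = 18, so 18 ∣ r.

Both implications hold.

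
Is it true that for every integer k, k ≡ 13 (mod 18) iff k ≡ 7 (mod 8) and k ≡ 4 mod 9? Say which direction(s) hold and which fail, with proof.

(⇒) This fails: k = 49 gives 49 ≡ 13 (mod 18) but 49 ≡ 1 (mod 8), so the conjunction on the right does not hold.

(⇐) Conversely, if k ≡ 7 (mod 8) and k ≡ 4 (mod 9), then by the Chinese remainder theorem k ≡ 31 (mod 72). Since 31 ≡ 13 (mod 18) and 18 ∣ 72, we get k ≡ 13 (mod 18).

The forward direction fails; the converse holds.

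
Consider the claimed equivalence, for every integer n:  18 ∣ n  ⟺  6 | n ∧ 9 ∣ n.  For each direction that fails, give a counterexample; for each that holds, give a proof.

(←) Suppose 6 ∣ n and 9 ∣ n. Any common multiple of 6 and 9 is a multiple of their lcm; here lcm(6, 9) = 6·9/gcd(6, 9) = 54/3 = 18, so 18 ∣ n.

(→) If 18 ∣ n, write n = 18q. Since 18 = 3·6, n = 6·(3q), so 6 ∣ n; and since 18 = 2·9, n = 9·(2q), so 9 ∣ n.

Equivalent; both directions hold.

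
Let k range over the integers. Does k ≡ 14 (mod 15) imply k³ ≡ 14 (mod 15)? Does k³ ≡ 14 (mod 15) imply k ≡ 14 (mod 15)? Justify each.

Equivalent; both directions hold.

(⇒) Suppose k ≡ 14 (mod 15). Write k = 15j + 14. Then (15j + 14)³ = 3375j³ + 9450j² + 8820j + 2744 = 15(225j³ + 630j² + 588j + 182) + 14, so k³ ≡ 14 (mod 15).

(⇐) Conversely, suppose k³ ≡ 14 (mod 15). The only residue r in {0, …, 14} with r³ ≡ 14 (mod 15) is r = 14, so k ≡ 14 (mod 15).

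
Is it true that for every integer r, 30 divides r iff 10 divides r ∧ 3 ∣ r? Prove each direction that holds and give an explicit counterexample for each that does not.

(→) If 30 ∣ r, write r = 30q. Since 30 = 3·10, r = 10·(3q), so 10 ∣ r; and since 30 = 10·3, r = 3·(10q), so 3 ∣ r.

(←) Suppose 10 ∣ r and 3 ∣ r. Any common multiple of 10 and 3 is a multiple of their lcm; here gcd(10, 3) = 1, so lcm(10, 3) = 10·3 = 30, so 30 ∣ r.

Equivalent; both directions hold.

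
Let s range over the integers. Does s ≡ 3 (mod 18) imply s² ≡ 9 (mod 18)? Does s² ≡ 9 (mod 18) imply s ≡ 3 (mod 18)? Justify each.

Not equivalent: only (⇒) holds.

Forward direction. Suppose s ≡ 3 (mod 18). Write s = 18j + 3. Then (18j + 3)² = 324j² + 108j + 9 = 18(18j² + 6j) + 9, so s² ≡ 9 (mod 18).

Converse. This fails: take s = 9. Then 9² = 81 ≡ 9 (mod 18), yet 9 ≡ 9 (mod 18), not 3.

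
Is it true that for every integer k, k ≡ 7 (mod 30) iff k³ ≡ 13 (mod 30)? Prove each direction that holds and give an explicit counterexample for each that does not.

The biconditional holds.

Forward direction. Suppose k ≡ 7 (mod 30). Write k = 30j + 7. Then (30j + 7)³ = 27000j³ + 18900j² + 4410j + 343 = 30(900j³ + 630j² + 147j + 11) + 13, so k³ ≡ 13 (mod 30).

Converse. Suppose k³ ≡ 13 (mod 30). The only residue r in {0, …, 29} with r³ ≡ 13 (mod 30) is r = 7, so k ≡ 7 (mod 30).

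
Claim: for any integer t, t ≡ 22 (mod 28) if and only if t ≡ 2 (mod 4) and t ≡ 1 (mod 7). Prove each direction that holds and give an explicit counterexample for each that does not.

The biconditional holds.

(→) Suppose t ≡ 22 (mod 28); write t = 28j + 22. Since 4 ∣ 28, reducing mod 4 gives t ≡ 22 ≡ 2 (mod 4); since 7 ∣ 28, reducing mod 7 gives t ≡ 22 ≡ 1 (mod 7).

(←) Conversely, if t ≡ 2 (mod 4) and t ≡ 1 (mod 7), then by the Chinese remainder theorem t ≡ 22 (mod 28). This is exactly t ≡ 22 (mod 28).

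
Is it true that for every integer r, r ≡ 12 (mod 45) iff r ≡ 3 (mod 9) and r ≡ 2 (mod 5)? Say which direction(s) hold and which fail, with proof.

(⟹) Suppose r ≡ 12 (mod 45); write r = 45j + 12. Since 9 ∣ 45, reducing mod 9 gives r ≡ 12 ≡ 3 (mod 9); since 5 ∣ 45, reducing mod 5 gives r ≡ 12 ≡ 2 (mod 5).

(⟸) Conversely, if r ≡ 3 (mod 9) and r ≡ 2 (mod 5), then by the Chinese remainder theorem r ≡ 12 (mod 45). This is exactly r ≡ 12 (mod 45).

Both directions hold.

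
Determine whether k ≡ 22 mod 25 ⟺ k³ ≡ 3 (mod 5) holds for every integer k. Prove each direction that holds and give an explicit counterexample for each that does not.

(⇒) holds; (⇐) fails.

(→) Suppose k ≡ 22 (mod 25). Then k³ ≡ 22³ = 10648 (mod 25), and since 5 ∣ 25, also k³ ≡ 3 (mod 5).

(←) This fails: take k = 2. Then 2³ = 8 ≡ 3 (mod 5), yet 2 ≡ 2 (mod 25), not 22.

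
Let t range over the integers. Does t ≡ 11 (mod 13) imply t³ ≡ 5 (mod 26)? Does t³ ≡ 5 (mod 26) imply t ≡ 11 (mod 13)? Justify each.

(⇒) This fails: take t = 24. Then 24 ≡ 11 (mod 13), but 24³ = 13824 ≡ 18 (mod 26), not 5.

(⇐) This fails: take t = 7. Then 7³ = 343 ≡ 5 (mod 26), yet 7 ≡ 7 (mod 13), not 11.

Neither direction holds.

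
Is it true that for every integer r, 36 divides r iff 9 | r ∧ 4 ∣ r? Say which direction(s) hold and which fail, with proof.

Both directions hold.

[⇐] Suppose 9 ∣ r and 4 ∣ r. Any common multiple of 9 and 4 is a multiple of their lcm; here gcd(9, 4) = 1, so lcm(9, 4) = 9·4 = 36, so 36 ∣ r.

[⇒] If 36 ∣ r, write r = 36q. Since 36 = 4·9, r = 9·(4q), so 9 ∣ r; and since 36 = 9·4, r = 4·(9q), so 4 ∣ r.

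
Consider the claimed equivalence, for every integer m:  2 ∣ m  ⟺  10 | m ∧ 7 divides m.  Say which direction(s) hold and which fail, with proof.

[⇒] This fails: take m = 2. Certainly 2 ∣ 2, but 10 ∤ 2.

[⇐] Suppose 10 ∣ m and 7 ∣ m. Any common multiple of 10 and 7 is a multiple of their lcm; here gcd(10, 7) = 1, so lcm(10, 7) = 10·7 = 70, so 70 ∣ m. Since 2 ∣ 70, it follows that 2 ∣ m.

Only the reverse direction holds.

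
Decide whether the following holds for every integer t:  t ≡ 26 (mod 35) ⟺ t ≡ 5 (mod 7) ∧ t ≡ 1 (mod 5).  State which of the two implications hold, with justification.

Both directions hold.

(→) Suppose t ≡ 26 (mod 35); write t = 35j + 26. Since 7 ∣ 35, reducing mod 7 gives t ≡ 26 ≡ 5 (mod 7); since 5 ∣ 35, reducing mod 5 gives t ≡ 26 ≡ 1 (mod 5).

(←) Conversely, if t ≡ 5 (mod 7) and t ≡ 1 (mod 5), then by the Chinese remainder theorem t ≡ 26 (mod 35). This is exactly t ≡ 26 (mod 35).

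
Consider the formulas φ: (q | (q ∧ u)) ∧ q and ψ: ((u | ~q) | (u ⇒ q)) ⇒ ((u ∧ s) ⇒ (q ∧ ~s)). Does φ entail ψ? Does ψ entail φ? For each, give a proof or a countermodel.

[⇒] This fails. Under u = T, s = T, q = T, the left side is true but the right side is false.

[⇐] This fails. Under u = F, s = F, q = F, the left side is false but the right side is true.

(⇒) fails and (⇐) fails.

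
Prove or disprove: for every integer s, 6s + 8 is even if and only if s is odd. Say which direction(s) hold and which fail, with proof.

Only the converse holds.

[⇐] Suppose s is odd. Since 6 is even, 6s is even for every s, so 6s + 8 has the same parity as 8, which is even. Hence 6s + 8 is even.

[⇒] This fails: take s = 6. Then 6s + 8 = 44, which is even, yet s = 6 is even, not odd.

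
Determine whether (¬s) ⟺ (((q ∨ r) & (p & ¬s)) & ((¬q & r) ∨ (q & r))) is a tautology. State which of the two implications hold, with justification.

[⇐] Assume the antecedent. If p is true, the antecedent forces (p = T, q = F, r = T, s = F) or (p = T, q = T, r = T, s = F), and ¬s holds there. If p is false, the antecedent cannot hold. Either way ¬s holds.

[⇒] This fails. Under p = F, q = F, r = F, s = F, the left side is true but the right side is false.

Only the reverse direction holds.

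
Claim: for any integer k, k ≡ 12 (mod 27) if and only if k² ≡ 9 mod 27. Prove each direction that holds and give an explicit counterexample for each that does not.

(→) Suppose k ≡ 12 (mod 27). Write k = 27j + 12. Then (27j + 12)² = 729j² + 648j + 144 = 27(27j² + 24j + 5) + 9, so k² ≡ 9 (mod 27).

(←) This fails: take k = 3. Then 3² = 9 ≡ 9 (mod 27), yet 3 ≡ 3 (mod 27), not 12.

Only the forward implication holds.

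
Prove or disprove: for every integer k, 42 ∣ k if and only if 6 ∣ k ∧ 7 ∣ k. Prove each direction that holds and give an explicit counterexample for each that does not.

(⇐) Suppose 6 ∣ k and 7 ∣ k. Any common multiple of 6 and 7 is a multiple of their lcm; here gcd(6, 7) = 1, so lcm(6, 7) = 6·7 = 42, so 42 ∣ k.

(⇒) If 42 ∣ k, write k = 42q. Since 42 = 7·6, k = 6·(7q), so 6 ∣ k; and since 42 = 6·7, k = 7·(6q), so 7 ∣ k.

Equivalent; both directions hold.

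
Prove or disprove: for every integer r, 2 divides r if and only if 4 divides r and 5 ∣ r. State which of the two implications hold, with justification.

(→) This fails: take r = 2. Certainly 2 ∣ 2, but 4 ∤ 2.

(←) Suppose 4 ∣ r and 5 ∣ r. Any common multiple of 4 and 5 is a multiple of their lcm; here gcd(4, 5) = 1, so lcm(4, 5) = 4·5 = 20, so 20 ∣ r. Since 2 ∣ 20, it follows that 2 ∣ r.

(⇒) fails; (⇐) holds.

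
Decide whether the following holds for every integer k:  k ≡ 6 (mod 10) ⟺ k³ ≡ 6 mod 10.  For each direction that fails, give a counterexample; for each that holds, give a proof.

Both directions hold.

(⇒) Suppose k ≡ 6 (mod 10). Write k = 10j + 6. Then (10j + 6)³ = 1000j³ + 1800j² + 1080j + 216 = 10(100j³ + 180j² + 108j + 21) + 6, so k³ ≡ 6 (mod 10).

(⇐) For the converse, argue contrapositively. If k ≢ 6 (mod 10), then k is congruent to one of 0, 1, 2, 3, 4, 5, 7, 8, 9 modulo 10, and these give k³ ≡ 0, 1, 8, 7, 4, 5, 3, 2, 9 respectively — never 6.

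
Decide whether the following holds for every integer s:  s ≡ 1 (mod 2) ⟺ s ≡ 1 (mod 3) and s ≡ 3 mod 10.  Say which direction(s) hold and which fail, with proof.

Only the converse holds.

(⇒) This fails: s = 1 gives 1 ≡ 1 (mod 2) but 1 ≡ 1 (mod 10), so the conjunction on the right does not hold.

(⇐) Conversely, if s ≡ 1 (mod 3) and s ≡ 3 (mod 10), then by the Chinese remainder theorem s ≡ 13 (mod 30). Since 13 ≡ 1 (mod 2) and 2 ∣ 30, we get s ≡ 1 (mod 2).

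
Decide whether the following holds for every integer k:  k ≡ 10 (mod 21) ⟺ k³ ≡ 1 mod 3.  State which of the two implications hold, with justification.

(←) This fails: take k = 1. Then 1³ = 1 ≡ 1 (mod 3), yet 1 ≡ 1 (mod 21), not 10.

(→) Suppose k ≡ 10 (mod 21). Then k³ ≡ 10³ = 1000 (mod 21), and since 3 ∣ 21, also k³ ≡ 1 (mod 3).

(⇒) holds; (⇐) fails.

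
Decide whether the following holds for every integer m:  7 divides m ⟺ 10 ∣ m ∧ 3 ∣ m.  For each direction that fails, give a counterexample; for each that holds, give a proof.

Both directions fail.

(⟹) This fails: take m = 7. Certainly 7 ∣ 7, but 10 ∤ 7.

(⟸) This fails: take m = 30. Both 10 ∣ 30 and 3 ∣ 30, yet 30 is not a multiple of 7 (since 30 = 4·7 + 2), so 7 ∤ 30.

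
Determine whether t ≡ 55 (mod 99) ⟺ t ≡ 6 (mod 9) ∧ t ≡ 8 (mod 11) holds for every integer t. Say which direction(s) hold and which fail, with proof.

(⇒) This fails: t = 55 gives 55 ≡ 55 (mod 99) but 55 ≡ 1 (mod 9), so the conjunction on the right does not hold.

(⇐) This fails: t = 96 satisfies both congruences on the right (96 ≡ 6 mod 9 and 96 ≡ 8 mod 11) yet 96 ≡ 96 (mod 99), not 55.

Neither implication holds.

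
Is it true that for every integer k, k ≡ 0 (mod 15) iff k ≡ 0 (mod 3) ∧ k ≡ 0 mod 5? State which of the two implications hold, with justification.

Both directions hold.

(⇒) Suppose k ≡ 0 (mod 15); write k = 15j + 0. Since 3 ∣ 15, reducing mod 3 gives k ≡ 0 (mod 3); since 5 ∣ 15, reducing mod 5 gives k ≡ 0 (mod 5).

(⇐) Conversely, if k ≡ 0 (mod 3) and k ≡ 0 (mod 5), then by the Chinese remainder theorem k ≡ 0 (mod 15). This is exactly k ≡ 0 (mod 15).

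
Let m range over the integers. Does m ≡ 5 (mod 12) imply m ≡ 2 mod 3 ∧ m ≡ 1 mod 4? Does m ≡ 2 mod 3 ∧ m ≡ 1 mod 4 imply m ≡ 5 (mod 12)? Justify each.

The biconditional holds.

[⇐] If m ≡ 2 (mod 3) and m ≡ 1 (mod 4), then by the Chinese remainder theorem m ≡ 5 (mod 12). This is exactly m ≡ 5 (mod 12).

[⇒] Suppose m ≡ 5 (mod 12); write m = 12j + 5. Since 3 ∣ 12, reducing mod 3 gives m ≡ 5 ≡ 2 (mod 3); since 4 ∣ 12, reducing mod 4 gives m ≡ 5 ≡ 1 (mod 4).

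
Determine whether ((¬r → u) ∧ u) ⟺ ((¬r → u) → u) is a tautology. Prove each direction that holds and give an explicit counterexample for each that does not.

(⇒) holds; (⇐) fails.

[⇐] This fails. Under u = F, r = F, the left side is false but the right side is true.

[⇒] Assume the antecedent. If u is true, (¬r → u) → u reduces to true regardless of the other variables. If u is false, the antecedent cannot hold. Either way (¬r → u) → u holds.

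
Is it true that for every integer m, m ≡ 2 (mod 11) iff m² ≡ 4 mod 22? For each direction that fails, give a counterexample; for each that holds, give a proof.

(⇒) fails and (⇐) fails.

[⇒] This fails: take m = 13. Then 13 ≡ 2 (mod 11), but 13² = 169 ≡ 15 (mod 22), not 4.

[⇐] This fails: take m = 20. Then 20² = 400 ≡ 4 (mod 22), yet 20 ≡ 9 (mod 11), not 2.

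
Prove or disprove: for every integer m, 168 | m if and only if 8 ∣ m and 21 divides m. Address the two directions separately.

(⇒) If 168 ∣ m, write m = 168q. Since 168 = 21·8, m = 8·(21q), so 8 ∣ m; and since 168 = 8·21, m = 21·(8q), so 21 ∣ m.

(⇐) Suppose 8 ∣ m and 21 ∣ m. Any common multiple of 8 and 21 is a multiple of their lcm; here gcd(8, 21) = 1, so lcm(8, 21) = 8·21 = 168, so 168 ∣ m.

Both directions hold.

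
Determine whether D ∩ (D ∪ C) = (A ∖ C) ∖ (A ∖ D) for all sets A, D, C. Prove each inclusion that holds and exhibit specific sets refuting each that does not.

Forward inclusion. This inclusion fails. Take A = ∅, D = {1}, C = ∅; then 1 ∈ D ∩ (D ∪ C) but 1 ∉ (A ∖ C) ∖ (A ∖ D).

Reverse inclusion. Let x ∈ (A ∖ C) ∖ (A ∖ D). Then x ∈ A ∩ D and x ∉ C, from which x ∈ D ∩ (D ∪ C).

Only the reverse inclusion holds.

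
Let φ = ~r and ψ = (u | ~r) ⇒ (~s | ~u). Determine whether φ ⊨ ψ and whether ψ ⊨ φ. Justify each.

Neither implication holds.

Forward direction. This fails. Under s = T, r = F, u = T, the left side is true but the right side is false.

Converse. This fails. Under s = F, r = T, u = F, the left side is false but the right side is true.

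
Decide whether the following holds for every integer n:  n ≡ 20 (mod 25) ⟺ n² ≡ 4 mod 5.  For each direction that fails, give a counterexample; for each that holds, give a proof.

Neither implication holds.

(→) This fails: take n = 20. Then 20 ≡ 20 (mod 25), but 20² = 400 ≡ 0 (mod 5), not 4.

(←) This fails: take n = 2. Then 2² = 4 ≡ 4 (mod 5), yet 2 ≡ 2 (mod 25), not 20.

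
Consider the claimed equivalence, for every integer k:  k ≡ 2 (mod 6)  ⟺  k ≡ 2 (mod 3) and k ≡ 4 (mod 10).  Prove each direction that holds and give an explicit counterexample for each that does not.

(⟹) This fails: k = 2 gives 2 ≡ 2 (mod 6) but 2 ≡ 2 (mod 10), so the conjunction on the right does not hold.

(⟸) Conversely, if k ≡ 2 (mod 3) and k ≡ 4 (mod 10), then by the Chinese remainder theorem k ≡ 14 (mod 30). Since 14 ≡ 2 (mod 6) and 6 ∣ 30, we get k ≡ 2 (mod 6).

(⇒) fails; (⇐) holds.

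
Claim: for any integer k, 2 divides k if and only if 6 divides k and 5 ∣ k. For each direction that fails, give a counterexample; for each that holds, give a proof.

(⇒) fails; (⇐) holds.

(⟹) This fails: take k = 2. Certainly 2 ∣ 2, but 6 ∤ 2.

(⟸) Suppose 6 ∣ k and 5 ∣ k. Any common multiple of 6 and 5 is a multiple of their lcm; here gcd(6, 5) = 1, so lcm(6, 5) = 6·5 = 30, so 30 ∣ k. Since 2 ∣ 30, it follows that 2 ∣ k.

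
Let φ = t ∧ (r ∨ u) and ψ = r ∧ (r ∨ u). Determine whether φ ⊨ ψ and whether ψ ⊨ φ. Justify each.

(⇒) fails and (⇐) fails.

(⇒) This fails. Under u = T, r = F, t = T, the left side is true but the right side is false.

(⇐) This fails. Under u = F, r = T, t = F, the left side is false but the right side is true.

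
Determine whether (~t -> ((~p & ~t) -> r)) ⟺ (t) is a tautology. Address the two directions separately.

Only the reverse direction holds.

(⟸) Assume the antecedent. If r is true, ~t -> ((~p & ~t) -> r) reduces to true regardless of the other variables. If r is false, the antecedent forces (r = F, t = T, p = F) or (r = F, t = T, p = T), and ~t -> ((~p & ~t) -> r) holds there. Either way ~t -> ((~p & ~t) -> r) holds.

(⟹) This fails. Under r = T, t = F, p = F, the left side is true but the right side is false.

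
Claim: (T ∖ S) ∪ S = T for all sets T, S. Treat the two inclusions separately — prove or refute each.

Forward inclusion. This inclusion fails. Take T = ∅, S = {1}; then 1 ∈ (T ∖ S) ∪ S but 1 ∉ T.

Reverse inclusion. Let x ∈ T. Then either x ∈ T and x ∉ S; or x ∈ T ∩ S. In each case x ∈ (T ∖ S) ∪ S, so T ⊆ (T ∖ S) ∪ S.

The sets are not equal: only the reverse inclusion holds.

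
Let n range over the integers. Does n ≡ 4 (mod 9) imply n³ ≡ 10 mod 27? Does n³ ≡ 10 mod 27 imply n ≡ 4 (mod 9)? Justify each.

[⇐] The residues r modulo 27 with r³ ≡ 10 (mod 27) are exactly {4, 13, 22}, and each is ≡ 4 (mod 9).

[⇒] Suppose n ≡ 4 (mod 9). Working modulo 27, n ∈ {4, 13, 22}; for each such r, r³ ≡ 10 (mod 27).

Both directions hold; the statement is true.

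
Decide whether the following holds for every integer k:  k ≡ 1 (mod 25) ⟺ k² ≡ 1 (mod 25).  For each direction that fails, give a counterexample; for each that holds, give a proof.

(⇒) Suppose k ≡ 1 (mod 25). Write k = 25j + 1. Then (25j + 1)² = 625j² + 50j + 1 = 25(25j² + 2j) + 1, so k² ≡ 1 (mod 25).

(⇐) This fails: take k = 24. Then 24² = 576 ≡ 1 (mod 25), yet 24 ≡ 24 (mod 25), not 1.

Only the forward direction holds.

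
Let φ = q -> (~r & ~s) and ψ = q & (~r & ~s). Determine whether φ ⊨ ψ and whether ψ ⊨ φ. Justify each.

(←) Assume the antecedent. If r is true, the antecedent cannot hold. If r is false, the antecedent forces (r = F, q = T, s = F), and q -> (~r & ~s) holds there. Either way q -> (~r & ~s) holds.

(→) This fails. Under r = F, q = F, s = F, the left side is true but the right side is false.

Only the reverse direction holds.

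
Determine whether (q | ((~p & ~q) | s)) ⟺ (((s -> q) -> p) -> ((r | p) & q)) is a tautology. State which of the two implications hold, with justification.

[⇒] This fails. Under r = F, q = F, p = F, s = T, the left side is true but the right side is false.

[⇐] Assume the antecedent. If q is true, q | ((~p & ~q) | s) reduces to true regardless of the other variables. If q is false, the antecedent forces (r = F, q = F, p = F, s = F) or (r = T, q = F, p = F, s = F), and q | ((~p & ~q) | s) holds there. Either way q | ((~p & ~q) | s) holds.

(⇒) fails; (⇐) holds.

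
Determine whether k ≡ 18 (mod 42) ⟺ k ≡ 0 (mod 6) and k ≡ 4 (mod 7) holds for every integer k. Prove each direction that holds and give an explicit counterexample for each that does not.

Both implications hold.

(→) Suppose k ≡ 18 (mod 42); write k = 42j + 18. Since 6 ∣ 42, reducing mod 6 gives k ≡ 18 ≡ 0 (mod 6); since 7 ∣ 42, reducing mod 7 gives k ≡ 18 ≡ 4 (mod 7).

(←) Conversely, if k ≡ 0 (mod 6) and k ≡ 4 (mod 7), then by the Chinese remainder theorem k ≡ 18 (mod 42). This is exactly k ≡ 18 (mod 42).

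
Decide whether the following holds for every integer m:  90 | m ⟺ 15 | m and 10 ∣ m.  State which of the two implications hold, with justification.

Only the forward direction holds.

(⟹) If 90 ∣ m, write m = 90q. Since 90 = 6·15, m = 15·(6q), so 15 ∣ m; and since 90 = 9·10, m = 10·(9q), so 10 ∣ m.

(⟸) This fails: take m = 30. Both 15 ∣ 30 and 10 ∣ 30, yet 30 is not a multiple of 90 (since 30 = 0·90 + 30), so 90 ∤ 30.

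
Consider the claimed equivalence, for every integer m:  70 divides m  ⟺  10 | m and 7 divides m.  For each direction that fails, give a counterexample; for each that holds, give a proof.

(⇐) Suppose 10 ∣ m and 7 ∣ m. Any common multiple of 10 and 7 is a multiple of their lcm; here gcd(10, 7) = 1, so lcm(10, 7) = 10·7 = 70, so 70 ∣ m.

(⇒) If 70 ∣ m, write m = 70q. Since 70 = 7·10, m = 10·(7q), so 10 ∣ m; and since 70 = 10·7, m = 7·(10q), so 7 ∣ m.

Both directions hold; the statement is true.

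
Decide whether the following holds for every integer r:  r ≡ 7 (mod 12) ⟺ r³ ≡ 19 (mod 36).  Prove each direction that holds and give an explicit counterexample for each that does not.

Both implications hold.

(⟹) Suppose r ≡ 7 (mod 12). Working modulo 36, r ∈ {7, 19, 31}; for each such r, r³ ≡ 19 (mod 36).

(⟸) Conversely, the residues r modulo 36 with r³ ≡ 19 (mod 36) are exactly {7, 19, 31}, and each is ≡ 7 (mod 12).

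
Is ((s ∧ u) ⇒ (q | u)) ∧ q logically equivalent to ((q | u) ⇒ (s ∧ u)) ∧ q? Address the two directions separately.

(→) This fails. Under u = F, s = F, q = T, the left side is true but the right side is false.

(←) Assume the antecedent. If u is true, the antecedent forces (u = T, s = T, q = T), and ((s ∧ u) ⇒ (q | u)) ∧ q holds there. If u is false, the antecedent cannot hold. Either way ((s ∧ u) ⇒ (q | u)) ∧ q holds.

Only the converse holds.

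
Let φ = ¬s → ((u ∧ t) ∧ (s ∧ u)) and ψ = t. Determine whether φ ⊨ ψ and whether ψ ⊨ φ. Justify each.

(⟹) This fails. Under u = F, s = T, t = F, the left side is true but the right side is false.

(⟸) This fails. Under u = F, s = F, t = T, the left side is false but the right side is true.

Both directions fail.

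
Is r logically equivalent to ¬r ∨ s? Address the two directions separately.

Forward direction. This fails. Under r = T, s = F, the left side is true but the right side is false.

Converse. This fails. Under r = F, s = F, the left side is false but the right side is true.

(⇒) fails and (⇐) fails.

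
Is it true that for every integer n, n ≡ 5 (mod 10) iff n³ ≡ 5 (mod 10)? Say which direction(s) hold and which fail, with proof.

Both implications hold.

(→) Suppose n ≡ 5 (mod 10). Write n = 10j + 5. Then (10j + 5)³ = 1000j³ + 1500j² + 750j + 125 = 10(100j³ + 150j² + 75j + 12) + 5, so n³ ≡ 5 (mod 10).

(←) Conversely, suppose n³ ≡ 5 (mod 10). The only residue r in {0, …, 9} with r³ ≡ 5 (mod 10) is r = 5, so n ≡ 5 (mod 10).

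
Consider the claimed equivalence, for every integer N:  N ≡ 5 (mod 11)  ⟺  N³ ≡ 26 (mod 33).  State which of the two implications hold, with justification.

Only the converse holds.

(←) The residues r modulo 33 with r³ ≡ 26 (mod 33) are exactly {5}, and each is ≡ 5 (mod 11).

(→) This fails: take N = 16. Then 16 ≡ 5 (mod 11), but 16³ = 4096 ≡ 4 (mod 33), not 26.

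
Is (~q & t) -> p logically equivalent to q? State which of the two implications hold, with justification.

Not equivalent: only (⇐) holds.

Forward direction. This fails. Under p = F, q = F, t = F, the left side is true but the right side is false.

Converse. Assume the antecedent. If p is true, (~q & t) -> p reduces to true regardless of the other variables. If p is false, the antecedent forces (p = F, q = T, t = F) or (p = F, q = T, t = T), and (~q & t) -> p holds there. Either way (~q & t) -> p holds.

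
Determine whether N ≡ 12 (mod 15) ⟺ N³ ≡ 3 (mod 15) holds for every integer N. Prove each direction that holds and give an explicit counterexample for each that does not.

Equivalent; both directions hold.

Converse. Suppose N³ ≡ 3 (mod 15). The only residue r in {0, …, 14} with r³ ≡ 3 (mod 15) is r = 12, so N ≡ 12 (mod 15).

Forward direction. Suppose N ≡ 12 (mod 15). Write N = 15j + 12. Then (15j + 12)³ = 3375j³ + 8100j² + 6480j + 1728 = 15(225j³ + 540j² + 432j + 115) + 3, so N³ ≡ 3 (mod 15).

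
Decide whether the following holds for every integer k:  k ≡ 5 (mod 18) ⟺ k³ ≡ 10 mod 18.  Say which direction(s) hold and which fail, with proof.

Both directions fail.

(⟹) This fails: take k = 5. Then 5 ≡ 5 (mod 18), but 5³ = 125 ≡ 17 (mod 18), not 10.

(⟸) This fails: take k = 4. Then 4³ = 64 ≡ 10 (mod 18), yet 4 ≡ 4 (mod 18), not 5.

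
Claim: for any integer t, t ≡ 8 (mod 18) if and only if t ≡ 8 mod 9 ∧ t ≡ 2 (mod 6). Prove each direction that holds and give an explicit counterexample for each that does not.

Both directions hold.

(⟸) If t ≡ 8 (mod 9) and t ≡ 2 (mod 6), then by the Chinese remainder theorem t ≡ 8 (mod 18). This is exactly t ≡ 8 (mod 18).

(⟹) Suppose t ≡ 8 (mod 18); write t = 18j + 8. Since 9 ∣ 18, reducing mod 9 gives t ≡ 8 (mod 9); since 6 ∣ 18, reducing mod 6 gives t ≡ 8 ≡ 2 (mod 6).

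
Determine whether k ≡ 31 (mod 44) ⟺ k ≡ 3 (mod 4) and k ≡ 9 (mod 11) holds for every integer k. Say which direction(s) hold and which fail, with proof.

Both directions hold; the statement is true.

(←) If k ≡ 3 (mod 4) and k ≡ 9 (mod 11), then by the Chinese remainder theorem k ≡ 31 (mod 44). This is exactly k ≡ 31 (mod 44).

(→) Suppose k ≡ 31 (mod 44); write k = 44j + 31. Since 4 ∣ 44, reducing mod 4 gives k ≡ 31 ≡ 3 (mod 4); since 11 ∣ 44, reducing mod 11 gives k ≡ 31 ≡ 9 (mod 11).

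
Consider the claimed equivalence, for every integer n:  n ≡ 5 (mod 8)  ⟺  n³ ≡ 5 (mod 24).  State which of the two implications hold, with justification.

Forward direction. This fails: take n = 13. Then 13 ≡ 5 (mod 8), but 13³ = 2197 ≡ 13 (mod 24), not 5.

Converse. The residues r modulo 24 with r³ ≡ 5 (mod 24) are exactly {5}, and each is ≡ 5 (mod 8).

(⇒) fails; (⇐) holds.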